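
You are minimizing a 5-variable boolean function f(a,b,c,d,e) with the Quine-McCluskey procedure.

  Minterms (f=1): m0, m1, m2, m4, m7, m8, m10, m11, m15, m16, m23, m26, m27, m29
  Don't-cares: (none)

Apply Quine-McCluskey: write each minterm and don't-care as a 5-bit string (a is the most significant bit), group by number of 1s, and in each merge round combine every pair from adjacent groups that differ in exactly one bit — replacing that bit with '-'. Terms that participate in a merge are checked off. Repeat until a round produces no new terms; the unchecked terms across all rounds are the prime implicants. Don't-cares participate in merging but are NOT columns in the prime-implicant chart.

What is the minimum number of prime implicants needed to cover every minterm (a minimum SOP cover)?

8

[col 0] 00000*, 00001*, 00010*, 00100*, 00111*, 01000*, 01010*, 01011*, 01111*, 10000*, 10111*, 11010*, 11011*, 11101
[col 1] -0000, -0111, -1010*, -1011*, 0-000*, 0-010*, 0-111, 00-00, 000-0*, 0000-, 01-11, 010-0*, 0101-*, 1101-*
[col 2] -101-, 0-0-0
Prime implicants: -0000, -0111, -101-, 0-0-0, 0-111, 00-00, 0000-, 01-11, 11101
PI chart (minterm → PIs covering it):
  0 | -0000,0-0-0,00-00,0000-
  1 | 0000-  (sole → essential)
  2 | 0-0-0  (sole → essential)
  4 | 00-00  (sole → essential)
  7 | -0111,0-111
  8 | 0-0-0  (sole → essential)
  10 | -101-,0-0-0
  11 | -101-,01-11
  15 | 0-111,01-11
  16 | -0000  (sole → essential)
  23 | -0111  (sole → essential)
  26 | -101-  (sole → essential)
  27 | -101-  (sole → essential)
  29 | 11101  (sole → essential)
Essential prime implicants: -0000, -0111, -101-, 0-0-0, 00-00, 0000-, 11101
Petrick residual → 0-111
Minimum SOP uses 8 PIs: b'c'd'e' + b'cde + bc'd + a'c'e' + a'cde + a'b'd'e' + a'b'c'd' + abcd'e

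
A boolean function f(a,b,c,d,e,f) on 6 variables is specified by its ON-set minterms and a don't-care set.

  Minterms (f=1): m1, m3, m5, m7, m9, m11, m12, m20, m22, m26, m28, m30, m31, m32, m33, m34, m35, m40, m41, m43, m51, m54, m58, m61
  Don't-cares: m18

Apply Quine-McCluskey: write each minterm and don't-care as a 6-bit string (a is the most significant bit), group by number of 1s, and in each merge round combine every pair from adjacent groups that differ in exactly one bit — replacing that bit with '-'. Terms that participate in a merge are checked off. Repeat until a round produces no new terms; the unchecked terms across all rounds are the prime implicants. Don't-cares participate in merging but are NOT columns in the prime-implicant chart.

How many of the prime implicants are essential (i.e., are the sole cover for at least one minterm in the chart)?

11

Round 0: 000001✓ 000011✓ 000101✓ 000111✓ 001001✓ 001011✓ 001100✓ 010010✓ 010100✓ 010110✓ 011010✓ 011100✓ 011110✓ 011111✓ 100000✓ 100001✓ 100010✓ 100011✓ 101000✓ 101001✓ 101011✓ 110011✓ 110110✓ 111010✓ 111101
Round 1: -00001✓ -00011✓ -01001✓ -01011✓ -10110 -11010 0-1100 00-001✓ 00-011✓ 000-01✓ 000-11✓ 0000-1✓ 0001-1✓ 0010-1✓ 01-010✓ 01-100✓ 01-110✓ 010-10✓ 0101-0✓ 011-10✓ 0111-0✓ 01111- 1-0011 10-000✓ 10-001✓ 10-011✓ 1000-0✓ 1000-1✓ 10000-✓ 10001-✓ 1010-1✓ 10100-✓
Round 2: -0-001✓ -0-011✓ -000-1✓ -010-1✓ 00-0-1✓ 000--1 01--10 01-1-0 10-0-1✓ 10-00- 1000--
Round 3: -0-0-1
PIs = {-0-0-1, -10110, -11010, 0-1100, 000--1, 01--10, 01-1-0, 01111-, 1-0011, 10-00-, 1000--, 111101}
Coverage chart:
  m1: -0-0-1,000--1
  m3: -0-0-1,000--1
  m5: 000--1 ←essential
  m7: 000--1 ←essential
  m9: -0-0-1 ←essential
  m11: -0-0-1 ←essential
  m12: 0-1100 ←essential
  m20: 01-1-0 ←essential
  m22: -10110,01--10,01-1-0
  m26: -11010,01--10
  m28: 0-1100,01-1-0
  m30: 01--10,01-1-0,01111-
  m31: 01111- ←essential
  m32: 10-00-,1000--
  m33: -0-0-1,10-00-,1000--
  m34: 1000-- ←essential
  m35: -0-0-1,1-0011,1000--
  m40: 10-00- ←essential
  m41: -0-0-1,10-00-
  m43: -0-0-1 ←essential
  m51: 1-0011 ←essential
  m54: -10110 ←essential
  m58: -11010 ←essential
  m61: 111101 ←essential
Essential: -0-0-1, -10110, -11010, 0-1100, 000--1, 01-1-0, 01111-, 1-0011, 10-00-, 1000--, 111101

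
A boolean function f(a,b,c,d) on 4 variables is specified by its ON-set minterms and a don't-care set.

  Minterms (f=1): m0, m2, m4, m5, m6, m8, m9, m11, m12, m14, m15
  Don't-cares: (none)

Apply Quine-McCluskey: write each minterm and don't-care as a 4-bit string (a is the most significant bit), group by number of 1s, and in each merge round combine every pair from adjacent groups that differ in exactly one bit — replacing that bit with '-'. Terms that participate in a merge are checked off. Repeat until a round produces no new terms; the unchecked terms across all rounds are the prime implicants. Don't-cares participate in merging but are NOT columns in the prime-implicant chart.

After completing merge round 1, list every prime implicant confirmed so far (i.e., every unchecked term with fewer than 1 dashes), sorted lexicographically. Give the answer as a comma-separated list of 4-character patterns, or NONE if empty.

size-2^0 implicants → 0000(✓)  0010(✓)  0100(✓)  0101(✓)  0110(✓)  1000(✓)  1001(✓)  1011(✓)  1100(✓)  1110(✓)  1111(✓)
size-2^1 implicants → -000(✓)  -100(✓)  -110(✓)  0-00(✓)  0-10(✓)  00-0(✓)  01-0(✓)  010-  1-00(✓)  1-11  10-1  100-  11-0(✓)  111-
size-2^2 implicants → --00  -1-0  0--0
Unchecked terms (primes): --00, -1-0, 0--0, 010-, 1-11, 10-1, 100-, 111-

NONE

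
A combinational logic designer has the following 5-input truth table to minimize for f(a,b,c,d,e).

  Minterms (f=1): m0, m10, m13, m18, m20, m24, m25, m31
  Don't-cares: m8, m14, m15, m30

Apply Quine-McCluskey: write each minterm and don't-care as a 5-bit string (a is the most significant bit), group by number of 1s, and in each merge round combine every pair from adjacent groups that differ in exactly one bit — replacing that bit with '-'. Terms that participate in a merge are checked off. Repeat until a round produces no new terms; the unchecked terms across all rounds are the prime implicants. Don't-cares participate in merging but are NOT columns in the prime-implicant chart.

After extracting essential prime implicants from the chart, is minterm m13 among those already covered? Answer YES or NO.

Round 0: 00000✓ 01000✓ 01010✓ 01101✓ 01110✓ 01111✓ 10010 10100 11000✓ 11001✓ 11110✓ 11111✓
Round 1: -1000 -1110✓ -1111✓ 0-000 01-10 010-0 011-1 0111-✓ 1100- 1111-✓
Round 2: -111-
PIs = {-1000, -111-, 0-000, 01-10, 010-0, 011-1, 10010, 10100, 1100-}
Coverage chart:
  m0: 0-000 ←essential
  m10: 01-10,010-0
  m13: 011-1 ←essential
  m18: 10010 ←essential
  m20: 10100 ←essential
  m24: -1000,1100-
  m25: 1100- ←essential
  m31: -111- ←essential
Essential: -111-, 0-000, 011-1, 10010, 10100, 1100-

YES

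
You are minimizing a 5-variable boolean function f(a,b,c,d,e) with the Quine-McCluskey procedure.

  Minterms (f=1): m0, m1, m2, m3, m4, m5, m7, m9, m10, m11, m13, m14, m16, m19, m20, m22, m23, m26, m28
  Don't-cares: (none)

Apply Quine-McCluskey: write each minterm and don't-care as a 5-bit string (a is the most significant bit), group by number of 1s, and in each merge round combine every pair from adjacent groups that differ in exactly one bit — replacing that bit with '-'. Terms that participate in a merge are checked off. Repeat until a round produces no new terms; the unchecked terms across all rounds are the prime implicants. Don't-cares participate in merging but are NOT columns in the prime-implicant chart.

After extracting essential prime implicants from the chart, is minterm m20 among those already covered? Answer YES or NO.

Round 0: 00000✓ 00001✓ 00010✓ 00011✓ 00100✓ 00101✓ 00111✓ 01001✓ 01010✓ 01011✓ 01101✓ 01110✓ 10000✓ 10011✓ 10100✓ 10110✓ 10111✓ 11010✓ 11100✓
Round 1: -0000✓ -0011✓ -0100✓ -0111✓ -1010 0-001✓ 0-010✓ 0-011✓ 0-101✓ 00-00✓ 00-01✓ 00-11✓ 000-0✓ 000-1✓ 0000-✓ 0001-✓ 001-1✓ 0010-✓ 01-01✓ 01-10 010-1✓ 0101-✓ 1-100 10-00✓ 10-11✓ 101-0 1011-
Round 2: -0-00 -0-11 0--01 0-0-1 0-01- 00--1 00-0- 000--
PIs = {-0-00, -0-11, -1010, 0--01, 0-0-1, 0-01-, 00--1, 00-0-, 000--, 01-10, 1-100, 101-0, 1011-}
Coverage chart:
  m0: -0-00,00-0-,000--
  m1: 0--01,0-0-1,00--1,00-0-,000--
  m2: 0-01-,000--
  m3: -0-11,0-0-1,0-01-,00--1,000--
  m4: -0-00,00-0-
  m5: 0--01,00--1,00-0-
  m7: -0-11,00--1
  m9: 0--01,0-0-1
  m10: -1010,0-01-,01-10
  m11: 0-0-1,0-01-
  m13: 0--01 ←essential
  m14: 01-10 ←essential
  m16: -0-00 ←essential
  m19: -0-11 ←essential
  m20: -0-00,1-100,101-0
  m22: 101-0,1011-
  m23: -0-11,1011-
  m26: -1010 ←essential
  m28: 1-100 ←essential
Essential: -0-00, -0-11, -1010, 0--01, 01-10, 1-100

YES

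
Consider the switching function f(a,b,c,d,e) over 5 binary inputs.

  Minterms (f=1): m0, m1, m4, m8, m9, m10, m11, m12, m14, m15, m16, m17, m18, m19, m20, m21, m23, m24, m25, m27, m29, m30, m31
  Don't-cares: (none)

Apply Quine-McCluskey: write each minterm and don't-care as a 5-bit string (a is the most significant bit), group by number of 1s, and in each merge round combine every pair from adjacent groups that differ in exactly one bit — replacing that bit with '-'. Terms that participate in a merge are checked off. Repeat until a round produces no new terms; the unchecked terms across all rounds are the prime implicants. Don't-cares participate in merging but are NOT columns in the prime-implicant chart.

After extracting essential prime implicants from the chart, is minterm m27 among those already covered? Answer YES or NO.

YES

[col 0] 00000*, 00001*, 00100*, 01000*, 01001*, 01010*, 01011*, 01100*, 01110*, 01111*, 10000*, 10001*, 10010*, 10011*, 10100*, 10101*, 10111*, 11000*, 11001*, 11011*, 11101*, 11110*, 11111*
[col 1] -0000*, -0001*, -0100*, -1000*, -1001*, -1011*, -1110*, -1111*, 0-000*, 0-001*, 0-100*, 00-00*, 0000-*, 01-00*, 01-10*, 01-11*, 010-0*, 010-1*, 0100-*, 0101-*, 011-0*, 0111-*, 1-000*, 1-001*, 1-011*, 1-101*, 1-111*, 10-00*, 10-01*, 10-11*, 100-0*, 100-1*, 1000-*, 1001-*, 101-1*, 1010-*, 11-01*, 11-11*, 110-1*, 1100-*, 111-1*, 1111-*
[col 2] --000*, --001*, -0-00, -000-*, -1-11, -10-1, -100-*, -111-, 0--00, 0-00-*, 01--0, 01-1-, 010--, 1--01*, 1--11*, 1-0-1*, 1-00-*, 1-1-1*, 10--1*, 10-0-, 100--, 11--1*
[col 3] --00-, 1---1
Prime implicants: --00-, -0-00, -1-11, -10-1, -111-, 0--00, 01--0, 01-1-, 010--, 1---1, 10-0-, 100--
PI chart (minterm → PIs covering it):
  0 | --00-,-0-00,0--00
  1 | --00-  (sole → essential)
  4 | -0-00,0--00
  8 | --00-,0--00,01--0,010--
  9 | --00-,-10-1,010--
  10 | 01--0,01-1-,010--
  11 | -1-11,-10-1,01-1-,010--
  12 | 0--00,01--0
  14 | -111-,01--0,01-1-
  15 | -1-11,-111-,01-1-
  16 | --00-,-0-00,10-0-,100--
  17 | --00-,1---1,10-0-,100--
  18 | 100--  (sole → essential)
  19 | 1---1,100--
  20 | -0-00,10-0-
  21 | 1---1,10-0-
  23 | 1---1  (sole → essential)
  24 | --00-  (sole → essential)
  25 | --00-,-10-1,1---1
  27 | -1-11,-10-1,1---1
  29 | 1---1  (sole → essential)
  30 | -111-  (sole → essential)
  31 | -1-11,-111-,1---1
Essential prime implicants: --00-, -111-, 1---1, 100--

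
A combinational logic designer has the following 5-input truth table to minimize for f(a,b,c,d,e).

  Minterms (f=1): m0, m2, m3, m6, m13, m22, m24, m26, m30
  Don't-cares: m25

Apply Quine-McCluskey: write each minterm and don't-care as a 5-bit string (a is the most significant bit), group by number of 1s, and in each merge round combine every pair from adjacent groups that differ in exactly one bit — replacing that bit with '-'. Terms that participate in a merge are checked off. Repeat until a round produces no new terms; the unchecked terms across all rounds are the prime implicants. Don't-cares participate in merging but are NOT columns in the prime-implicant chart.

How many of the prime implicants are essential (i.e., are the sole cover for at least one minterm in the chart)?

3

[col 0] 00000*, 00010*, 00011*, 00110*, 01101, 10110*, 11000*, 11001*, 11010*, 11110*
[col 1] -0110, 00-10, 000-0, 0001-, 1-110, 11-10, 110-0, 1100-
Prime implicants: -0110, 00-10, 000-0, 0001-, 01101, 1-110, 11-10, 110-0, 1100-
PI chart (minterm → PIs covering it):
  0 | 000-0  (sole → essential)
  2 | 00-10,000-0,0001-
  3 | 0001-  (sole → essential)
  6 | -0110,00-10
  13 | 01101  (sole → essential)
  22 | -0110,1-110
  24 | 110-0,1100-
  26 | 11-10,110-0
  30 | 1-110,11-10
Essential prime implicants: 000-0, 0001-, 01101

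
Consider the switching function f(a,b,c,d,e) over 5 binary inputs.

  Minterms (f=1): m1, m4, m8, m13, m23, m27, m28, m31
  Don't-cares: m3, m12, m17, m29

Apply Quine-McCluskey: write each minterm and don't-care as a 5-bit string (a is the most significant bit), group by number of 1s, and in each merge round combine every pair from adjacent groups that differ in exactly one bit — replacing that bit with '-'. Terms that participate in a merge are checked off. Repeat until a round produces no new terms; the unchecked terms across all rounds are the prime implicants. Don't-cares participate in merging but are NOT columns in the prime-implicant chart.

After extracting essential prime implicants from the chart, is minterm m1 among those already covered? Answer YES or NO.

Round 0: 00001✓ 00011✓ 00100✓ 01000✓ 01100✓ 01101✓ 10001✓ 10111✓ 11011✓ 11100✓ 11101✓ 11111✓
Round 1: -0001 -1100✓ -1101✓ 0-100 000-1 01-00 0110-✓ 1-111 11-11 111-1 1110-✓
Round 2: -110-
PIs = {-0001, -110-, 0-100, 000-1, 01-00, 1-111, 11-11, 111-1}
Coverage chart:
  m1: -0001,000-1
  m4: 0-100 ←essential
  m8: 01-00 ←essential
  m13: -110- ←essential
  m23: 1-111 ←essential
  m27: 11-11 ←essential
  m28: -110- ←essential
  m31: 1-111,11-11,111-1
Essential: -110-, 0-100, 01-00, 1-111, 11-11

NO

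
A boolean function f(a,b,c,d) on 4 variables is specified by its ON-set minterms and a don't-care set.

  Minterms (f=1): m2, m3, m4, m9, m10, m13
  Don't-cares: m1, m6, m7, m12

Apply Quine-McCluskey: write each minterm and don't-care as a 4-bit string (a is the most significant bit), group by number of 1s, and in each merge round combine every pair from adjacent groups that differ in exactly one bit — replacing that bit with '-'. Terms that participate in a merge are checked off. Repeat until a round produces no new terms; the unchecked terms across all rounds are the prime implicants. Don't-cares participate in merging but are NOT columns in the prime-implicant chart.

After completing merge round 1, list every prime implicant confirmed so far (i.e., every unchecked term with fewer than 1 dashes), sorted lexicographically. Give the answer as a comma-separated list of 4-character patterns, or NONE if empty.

[col 0] 0001*, 0010*, 0011*, 0100*, 0110*, 0111*, 1001*, 1010*, 1100*, 1101*
[col 1] -001, -010, -100, 0-10*, 0-11*, 00-1, 001-*, 01-0, 011-*, 1-01, 110-
[col 2] 0-1-
Prime implicants: -001, -010, -100, 0-1-, 00-1, 01-0, 1-01, 110-

NONE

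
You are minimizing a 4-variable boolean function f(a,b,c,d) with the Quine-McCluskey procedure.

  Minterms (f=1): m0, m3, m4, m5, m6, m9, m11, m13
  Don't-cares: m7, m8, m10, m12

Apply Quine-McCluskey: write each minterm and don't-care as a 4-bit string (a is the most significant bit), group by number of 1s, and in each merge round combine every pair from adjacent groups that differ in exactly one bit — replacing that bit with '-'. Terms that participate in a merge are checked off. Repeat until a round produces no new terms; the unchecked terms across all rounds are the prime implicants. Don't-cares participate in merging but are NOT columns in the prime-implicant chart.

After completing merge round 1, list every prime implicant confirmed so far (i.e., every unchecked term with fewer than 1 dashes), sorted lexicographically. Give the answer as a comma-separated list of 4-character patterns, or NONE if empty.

NONE

Round 0: 0000✓ 0011✓ 0100✓ 0101✓ 0110✓ 0111✓ 1000✓ 1001✓ 1010✓ 1011✓ 1100✓ 1101✓
Round 1: -000✓ -011 -100✓ -101✓ 0-00✓ 0-11 01-0✓ 01-1✓ 010-✓ 011-✓ 1-00✓ 1-01✓ 10-0✓ 10-1✓ 100-✓ 101-✓ 110-✓
Round 2: --00 -10- 01-- 1-0- 10--
PIs = {--00, -011, -10-, 0-11, 01--, 1-0-, 10--}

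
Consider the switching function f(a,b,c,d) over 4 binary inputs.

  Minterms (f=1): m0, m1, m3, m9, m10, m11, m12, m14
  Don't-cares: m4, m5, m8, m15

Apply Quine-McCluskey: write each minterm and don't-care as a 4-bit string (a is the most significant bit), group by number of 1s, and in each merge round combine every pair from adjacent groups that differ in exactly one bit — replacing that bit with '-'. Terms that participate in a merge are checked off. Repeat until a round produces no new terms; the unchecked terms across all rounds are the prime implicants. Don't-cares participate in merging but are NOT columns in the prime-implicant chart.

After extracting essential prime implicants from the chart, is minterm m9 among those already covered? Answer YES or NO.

YES

size-2^0 implicants → 0000(✓)  0001(✓)  0011(✓)  0100(✓)  0101(✓)  1000(✓)  1001(✓)  1010(✓)  1011(✓)  1100(✓)  1110(✓)  1111(✓)
size-2^1 implicants → -000(✓)  -001(✓)  -011(✓)  -100(✓)  0-00(✓)  0-01(✓)  00-1(✓)  000-(✓)  010-(✓)  1-00(✓)  1-10(✓)  1-11(✓)  10-0(✓)  10-1(✓)  100-(✓)  101-(✓)  11-0(✓)  111-(✓)
size-2^2 implicants → --00  -0-1  -00-  0-0-  1--0  1-1-  10--
Unchecked terms (primes): --00, -0-1, -00-, 0-0-, 1--0, 1-1-, 10--
Minterm coverage:
  m0 ⊆ --00,-00-,0-0-
  m1 ⊆ -0-1,-00-,0-0-
  m3 ⊆ -0-1 [E]
  m9 ⊆ -0-1,-00-,10--
  m10 ⊆ 1--0,1-1-,10--
  m11 ⊆ -0-1,1-1-,10--
  m12 ⊆ --00,1--0
  m14 ⊆ 1--0,1-1-
E = {-0-1}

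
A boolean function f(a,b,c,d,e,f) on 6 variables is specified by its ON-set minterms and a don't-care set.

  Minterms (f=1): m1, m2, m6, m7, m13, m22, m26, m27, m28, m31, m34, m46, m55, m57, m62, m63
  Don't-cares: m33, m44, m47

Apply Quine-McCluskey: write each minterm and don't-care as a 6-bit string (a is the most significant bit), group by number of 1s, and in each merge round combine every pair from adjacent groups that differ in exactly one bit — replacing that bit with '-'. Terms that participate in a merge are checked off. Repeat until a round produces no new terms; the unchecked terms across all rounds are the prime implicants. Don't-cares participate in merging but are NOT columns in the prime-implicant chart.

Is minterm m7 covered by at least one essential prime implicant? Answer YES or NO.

YES

[col 0] 000001*, 000010*, 000110*, 000111*, 001101, 010110*, 011010*, 011011*, 011100, 011111*, 100001*, 100010*, 101100*, 101110*, 101111*, 110111*, 111001, 111110*, 111111*
[col 1] -00001, -00010, -11111, 0-0110, 000-10, 00011-, 011-11, 01101-, 1-1110*, 1-1111*, 1011-0, 10111-*, 11-111, 11111-*
[col 2] 1-111-
Prime implicants: -00001, -00010, -11111, 0-0110, 000-10, 00011-, 001101, 011-11, 01101-, 011100, 1-111-, 1011-0, 11-111, 111001
PI chart (minterm → PIs covering it):
  1 | -00001  (sole → essential)
  2 | -00010,000-10
  6 | 0-0110,000-10,00011-
  7 | 00011-  (sole → essential)
  13 | 001101  (sole → essential)
  22 | 0-0110  (sole → essential)
  26 | 01101-  (sole → essential)
  27 | 011-11,01101-
  28 | 011100  (sole → essential)
  31 | -11111,011-11
  34 | -00010  (sole → essential)
  46 | 1-111-,1011-0
  55 | 11-111  (sole → essential)
  57 | 111001  (sole → essential)
  62 | 1-111-  (sole → essential)
  63 | -11111,1-111-,11-111
Essential prime implicants: -00001, -00010, 0-0110, 00011-, 001101, 01101-, 011100, 1-111-, 11-111, 111001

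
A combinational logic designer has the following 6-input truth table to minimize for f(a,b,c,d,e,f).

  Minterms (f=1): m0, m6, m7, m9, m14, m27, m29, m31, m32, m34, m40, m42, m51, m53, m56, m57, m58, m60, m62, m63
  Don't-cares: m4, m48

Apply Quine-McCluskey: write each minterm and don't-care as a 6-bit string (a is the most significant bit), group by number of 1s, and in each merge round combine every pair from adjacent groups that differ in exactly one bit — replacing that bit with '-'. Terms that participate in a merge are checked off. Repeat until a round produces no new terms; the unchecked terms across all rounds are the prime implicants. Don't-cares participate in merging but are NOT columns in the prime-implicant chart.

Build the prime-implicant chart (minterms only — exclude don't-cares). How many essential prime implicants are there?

10

[col 0] 000000*, 000100*, 000110*, 000111*, 001001, 001110*, 011011*, 011101*, 011111*, 100000*, 100010*, 101000*, 101010*, 110000*, 110011, 110101, 111000*, 111001*, 111010*, 111100*, 111110*, 111111*
[col 1] -00000, -11111, 00-110, 000-00, 0001-0, 00011-, 011-11, 0111-1, 1-0000*, 1-1000*, 1-1010*, 10-000*, 10-010*, 1000-0*, 1010-0*, 11-000*, 111-00*, 111-10*, 1110-0*, 11100-, 1111-0*, 11111-
[col 2] 1--000, 1-10-0, 10-0-0, 111--0
Prime implicants: -00000, -11111, 00-110, 000-00, 0001-0, 00011-, 001001, 011-11, 0111-1, 1--000, 1-10-0, 10-0-0, 110011, 110101, 111--0, 11100-, 11111-
PI chart (minterm → PIs covering it):
  0 | -00000,000-00
  6 | 00-110,0001-0,00011-
  7 | 00011-  (sole → essential)
  9 | 001001  (sole → essential)
  14 | 00-110  (sole → essential)
  27 | 011-11  (sole → essential)
  29 | 0111-1  (sole → essential)
  31 | -11111,011-11,0111-1
  32 | -00000,1--000,10-0-0
  34 | 10-0-0  (sole → essential)
  40 | 1--000,1-10-0,10-0-0
  42 | 1-10-0,10-0-0
  51 | 110011  (sole → essential)
  53 | 110101  (sole → essential)
  56 | 1--000,1-10-0,111--0,11100-
  57 | 11100-  (sole → essential)
  58 | 1-10-0,111--0
  60 | 111--0  (sole → essential)
  62 | 111--0,11111-
  63 | -11111,11111-
Essential prime implicants: 00-110, 00011-, 001001, 011-11, 0111-1, 10-0-0, 110011, 110101, 111--0, 11100-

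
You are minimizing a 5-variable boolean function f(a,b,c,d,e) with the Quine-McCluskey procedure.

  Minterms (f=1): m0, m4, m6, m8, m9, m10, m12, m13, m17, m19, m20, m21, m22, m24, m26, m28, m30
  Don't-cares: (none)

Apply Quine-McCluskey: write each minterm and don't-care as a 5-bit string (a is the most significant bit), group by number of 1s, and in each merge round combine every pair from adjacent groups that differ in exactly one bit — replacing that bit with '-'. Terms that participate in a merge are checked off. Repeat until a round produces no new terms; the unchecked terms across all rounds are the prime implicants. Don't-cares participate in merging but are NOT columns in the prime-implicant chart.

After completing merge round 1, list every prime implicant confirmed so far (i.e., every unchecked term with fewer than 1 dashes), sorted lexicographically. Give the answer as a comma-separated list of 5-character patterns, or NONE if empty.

Round 0: 00000✓ 00100✓ 00110✓ 01000✓ 01001✓ 01010✓ 01100✓ 01101✓ 10001✓ 10011✓ 10100✓ 10101✓ 10110✓ 11000✓ 11010✓ 11100✓ 11110✓
Round 1: -0100✓ -0110✓ -1000✓ -1010✓ -1100✓ 0-000✓ 0-100✓ 00-00✓ 001-0✓ 01-00✓ 01-01✓ 010-0✓ 0100-✓ 0110-✓ 1-100✓ 1-110✓ 10-01 100-1 101-0✓ 1010- 11-00✓ 11-10✓ 110-0✓ 111-0✓
Round 2: --100 -01-0 -1-00 -10-0 0--00 01-0- 1-1-0 11--0
PIs = {--100, -01-0, -1-00, -10-0, 0--00, 01-0-, 1-1-0, 10-01, 100-1, 1010-, 11--0}

NONE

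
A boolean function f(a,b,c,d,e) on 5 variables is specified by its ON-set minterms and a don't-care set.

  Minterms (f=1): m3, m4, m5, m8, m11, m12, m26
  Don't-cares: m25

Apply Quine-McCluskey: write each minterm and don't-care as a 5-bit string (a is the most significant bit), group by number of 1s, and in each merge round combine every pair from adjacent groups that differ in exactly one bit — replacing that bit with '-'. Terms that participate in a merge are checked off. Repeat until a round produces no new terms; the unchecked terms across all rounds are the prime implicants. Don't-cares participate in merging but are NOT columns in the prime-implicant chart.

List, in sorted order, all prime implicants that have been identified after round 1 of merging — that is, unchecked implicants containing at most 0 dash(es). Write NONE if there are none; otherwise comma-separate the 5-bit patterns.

Round 0: 00011✓ 00100✓ 00101✓ 01000✓ 01011✓ 01100✓ 11001 11010
Round 1: 0-011 0-100 0010- 01-00
PIs = {0-011, 0-100, 0010-, 01-00, 11001, 11010}

11001, 11010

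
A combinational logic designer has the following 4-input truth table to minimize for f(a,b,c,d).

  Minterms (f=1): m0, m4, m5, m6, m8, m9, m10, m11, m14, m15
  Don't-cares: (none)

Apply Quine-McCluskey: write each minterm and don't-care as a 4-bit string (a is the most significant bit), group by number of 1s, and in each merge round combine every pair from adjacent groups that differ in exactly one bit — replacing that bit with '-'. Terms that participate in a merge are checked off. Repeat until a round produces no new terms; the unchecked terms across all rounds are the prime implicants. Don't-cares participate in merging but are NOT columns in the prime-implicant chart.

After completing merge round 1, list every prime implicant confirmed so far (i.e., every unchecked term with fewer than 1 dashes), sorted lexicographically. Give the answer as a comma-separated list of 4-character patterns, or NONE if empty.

NONE

[col 0] 0000*, 0100*, 0101*, 0110*, 1000*, 1001*, 1010*, 1011*, 1110*, 1111*
[col 1] -000, -110, 0-00, 01-0, 010-, 1-10*, 1-11*, 10-0*, 10-1*, 100-*, 101-*, 111-*
[col 2] 1-1-, 10--
Prime implicants: -000, -110, 0-00, 01-0, 010-, 1-1-, 10--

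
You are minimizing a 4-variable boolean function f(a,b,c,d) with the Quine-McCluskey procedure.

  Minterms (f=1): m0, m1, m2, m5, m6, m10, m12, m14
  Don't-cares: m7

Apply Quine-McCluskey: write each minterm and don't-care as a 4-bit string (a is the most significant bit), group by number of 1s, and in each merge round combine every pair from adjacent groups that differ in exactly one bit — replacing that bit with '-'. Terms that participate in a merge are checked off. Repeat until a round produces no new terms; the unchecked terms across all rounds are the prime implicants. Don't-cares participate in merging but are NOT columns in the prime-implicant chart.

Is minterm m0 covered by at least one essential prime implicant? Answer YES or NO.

NO

[col 0] 0000*, 0001*, 0010*, 0101*, 0110*, 0111*, 1010*, 1100*, 1110*
[col 1] -010*, -110*, 0-01, 0-10*, 00-0, 000-, 01-1, 011-, 1-10*, 11-0
[col 2] --10
Prime implicants: --10, 0-01, 00-0, 000-, 01-1, 011-, 11-0
PI chart (minterm → PIs covering it):
  0 | 00-0,000-
  1 | 0-01,000-
  2 | --10,00-0
  5 | 0-01,01-1
  6 | --10,011-
  10 | --10  (sole → essential)
  12 | 11-0  (sole → essential)
  14 | --10,11-0
Essential prime implicants: --10, 11-0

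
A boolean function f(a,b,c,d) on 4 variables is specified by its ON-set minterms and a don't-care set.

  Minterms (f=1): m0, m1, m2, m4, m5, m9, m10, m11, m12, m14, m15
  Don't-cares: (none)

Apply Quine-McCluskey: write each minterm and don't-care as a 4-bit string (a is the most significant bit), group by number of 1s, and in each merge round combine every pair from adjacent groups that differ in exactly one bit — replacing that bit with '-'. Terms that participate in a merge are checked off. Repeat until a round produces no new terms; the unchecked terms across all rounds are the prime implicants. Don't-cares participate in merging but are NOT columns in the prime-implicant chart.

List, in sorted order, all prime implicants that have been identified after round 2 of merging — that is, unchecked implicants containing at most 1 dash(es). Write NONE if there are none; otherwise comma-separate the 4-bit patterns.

[col 0] 0000*, 0001*, 0010*, 0100*, 0101*, 1001*, 1010*, 1011*, 1100*, 1110*, 1111*
[col 1] -001, -010, -100, 0-00*, 0-01*, 00-0, 000-*, 010-*, 1-10*, 1-11*, 10-1, 101-*, 11-0, 111-*
[col 2] 0-0-, 1-1-
Prime implicants: -001, -010, -100, 0-0-, 00-0, 1-1-, 10-1, 11-0

-001, -010, -100, 00-0, 10-1, 11-0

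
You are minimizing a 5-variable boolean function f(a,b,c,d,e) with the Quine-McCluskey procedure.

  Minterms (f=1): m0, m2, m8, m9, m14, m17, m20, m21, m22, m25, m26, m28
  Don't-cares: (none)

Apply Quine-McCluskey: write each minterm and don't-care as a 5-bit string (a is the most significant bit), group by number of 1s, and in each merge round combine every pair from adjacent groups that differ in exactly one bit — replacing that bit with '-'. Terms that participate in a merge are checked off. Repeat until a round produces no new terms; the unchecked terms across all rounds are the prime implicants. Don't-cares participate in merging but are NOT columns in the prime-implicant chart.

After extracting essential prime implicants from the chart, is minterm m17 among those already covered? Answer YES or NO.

NO

[col 0] 00000*, 00010*, 01000*, 01001*, 01110, 10001*, 10100*, 10101*, 10110*, 11001*, 11010, 11100*
[col 1] -1001, 0-000, 000-0, 0100-, 1-001, 1-100, 10-01, 101-0, 1010-
Prime implicants: -1001, 0-000, 000-0, 0100-, 01110, 1-001, 1-100, 10-01, 101-0, 1010-, 11010
PI chart (minterm → PIs covering it):
  0 | 0-000,000-0
  2 | 000-0  (sole → essential)
  8 | 0-000,0100-
  9 | -1001,0100-
  14 | 01110  (sole → essential)
  17 | 1-001,10-01
  20 | 1-100,101-0,1010-
  21 | 10-01,1010-
  22 | 101-0  (sole → essential)
  25 | -1001,1-001
  26 | 11010  (sole → essential)
  28 | 1-100  (sole → essential)
Essential prime implicants: 000-0, 01110, 1-100, 101-0, 11010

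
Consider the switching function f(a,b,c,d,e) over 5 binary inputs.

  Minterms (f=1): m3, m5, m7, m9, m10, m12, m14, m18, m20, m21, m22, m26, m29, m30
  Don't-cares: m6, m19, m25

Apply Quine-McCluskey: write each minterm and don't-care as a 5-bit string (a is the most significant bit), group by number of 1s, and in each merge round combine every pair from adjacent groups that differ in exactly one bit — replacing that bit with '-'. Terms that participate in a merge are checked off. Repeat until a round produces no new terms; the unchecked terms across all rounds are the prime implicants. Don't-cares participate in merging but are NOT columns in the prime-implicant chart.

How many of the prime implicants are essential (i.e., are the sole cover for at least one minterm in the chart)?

3

Round 0: 00011✓ 00101✓ 00110✓ 00111✓ 01001✓ 01010✓ 01100✓ 01110✓ 10010✓ 10011✓ 10100✓ 10101✓ 10110✓ 11001✓ 11010✓ 11101✓ 11110✓
Round 1: -0011 -0101 -0110✓ -1001 -1010✓ -1110✓ 0-110✓ 00-11 001-1 0011- 01-10✓ 011-0 1-010✓ 1-101 1-110✓ 10-10✓ 1001- 101-0 1010- 11-01 11-10✓
Round 2: --110 -1-10 1--10
PIs = {--110, -0011, -0101, -1-10, -1001, 00-11, 001-1, 0011-, 011-0, 1--10, 1-101, 1001-, 101-0, 1010-, 11-01}
Coverage chart:
  m3: -0011,00-11
  m5: -0101,001-1
  m7: 00-11,001-1,0011-
  m9: -1001 ←essential
  m10: -1-10 ←essential
  m12: 011-0 ←essential
  m14: --110,-1-10,011-0
  m18: 1--10,1001-
  m20: 101-0,1010-
  m21: -0101,1-101,1010-
  m22: --110,1--10,101-0
  m26: -1-10,1--10
  m29: 1-101,11-01
  m30: --110,-1-10,1--10
Essential: -1-10, -1001, 011-0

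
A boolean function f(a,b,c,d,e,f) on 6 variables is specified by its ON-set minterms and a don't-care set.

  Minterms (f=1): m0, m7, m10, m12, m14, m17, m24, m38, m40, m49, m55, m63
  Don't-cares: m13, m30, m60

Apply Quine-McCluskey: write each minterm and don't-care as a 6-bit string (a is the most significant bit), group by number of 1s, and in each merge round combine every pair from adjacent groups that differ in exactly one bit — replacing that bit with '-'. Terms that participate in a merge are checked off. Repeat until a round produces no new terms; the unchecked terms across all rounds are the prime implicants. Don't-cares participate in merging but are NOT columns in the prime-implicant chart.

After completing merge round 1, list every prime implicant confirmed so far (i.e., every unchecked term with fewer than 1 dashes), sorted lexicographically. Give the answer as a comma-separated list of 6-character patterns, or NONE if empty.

000000, 000111, 011000, 100110, 101000, 111100

Round 0: 000000 000111 001010✓ 001100✓ 001101✓ 001110✓ 010001✓ 011000 011110✓ 100110 101000 110001✓ 110111✓ 111100 111111✓
Round 1: -10001 0-1110 001-10 0011-0 00110- 11-111
PIs = {-10001, 0-1110, 000000, 000111, 001-10, 0011-0, 00110-, 011000, 100110, 101000, 11-111, 111100}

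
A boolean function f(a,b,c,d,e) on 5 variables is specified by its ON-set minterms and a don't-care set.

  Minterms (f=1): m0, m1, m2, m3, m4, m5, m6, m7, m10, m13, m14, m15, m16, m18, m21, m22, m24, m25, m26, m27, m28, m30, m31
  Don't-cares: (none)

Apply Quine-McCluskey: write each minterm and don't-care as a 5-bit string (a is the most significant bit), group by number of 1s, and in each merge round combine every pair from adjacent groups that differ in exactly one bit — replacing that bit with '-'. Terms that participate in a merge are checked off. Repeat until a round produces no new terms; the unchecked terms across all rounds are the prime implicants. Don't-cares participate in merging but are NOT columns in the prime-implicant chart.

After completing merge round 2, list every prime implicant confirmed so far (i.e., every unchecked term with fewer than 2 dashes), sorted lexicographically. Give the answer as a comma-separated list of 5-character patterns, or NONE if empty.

-0101

size-2^0 implicants → 00000(✓)  00001(✓)  00010(✓)  00011(✓)  00100(✓)  00101(✓)  00110(✓)  00111(✓)  01010(✓)  01101(✓)  01110(✓)  01111(✓)  10000(✓)  10010(✓)  10101(✓)  10110(✓)  11000(✓)  11001(✓)  11010(✓)  11011(✓)  11100(✓)  11110(✓)  11111(✓)
size-2^1 implicants → -0000(✓)  -0010(✓)  -0101  -0110(✓)  -1010(✓)  -1110(✓)  -1111(✓)  0-010(✓)  0-101(✓)  0-110(✓)  0-111(✓)  00-00(✓)  00-01(✓)  00-10(✓)  00-11(✓)  000-0(✓)  000-1(✓)  0000-(✓)  0001-(✓)  001-0(✓)  001-1(✓)  0010-(✓)  0011-(✓)  01-10(✓)  011-1(✓)  0111-(✓)  1-000(✓)  1-010(✓)  1-110(✓)  10-10(✓)  100-0(✓)  11-00(✓)  11-10(✓)  11-11(✓)  110-0(✓)  110-1(✓)  1100-(✓)  1101-(✓)  111-0(✓)  1111-(✓)
size-2^2 implicants → --010(✓)  --110(✓)  -0-10(✓)  -00-0  -1-10(✓)  -111-  0--10(✓)  0-1-1  0-11-  00--0(✓)  00--1(✓)  00-0-(✓)  00-1-(✓)  000--(✓)  001--(✓)  1--10(✓)  1-0-0  11--0  11-1-  110--
size-2^3 implicants → ---10  00---
Unchecked terms (primes): ---10, -00-0, -0101, -111-, 0-1-1, 0-11-, 00---, 1-0-0, 11--0, 11-1-, 110--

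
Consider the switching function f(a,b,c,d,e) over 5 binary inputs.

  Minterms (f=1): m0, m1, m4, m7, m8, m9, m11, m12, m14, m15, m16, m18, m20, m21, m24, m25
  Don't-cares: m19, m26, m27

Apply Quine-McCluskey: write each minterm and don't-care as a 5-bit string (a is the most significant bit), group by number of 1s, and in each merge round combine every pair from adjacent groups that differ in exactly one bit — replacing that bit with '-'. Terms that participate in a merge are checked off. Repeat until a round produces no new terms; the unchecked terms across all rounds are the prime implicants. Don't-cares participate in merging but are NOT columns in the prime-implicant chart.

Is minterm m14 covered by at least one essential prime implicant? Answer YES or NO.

NO

size-2^0 implicants → 00000(✓)  00001(✓)  00100(✓)  00111(✓)  01000(✓)  01001(✓)  01011(✓)  01100(✓)  01110(✓)  01111(✓)  10000(✓)  10010(✓)  10011(✓)  10100(✓)  10101(✓)  11000(✓)  11001(✓)  11010(✓)  11011(✓)
size-2^1 implicants → -0000(✓)  -0100(✓)  -1000(✓)  -1001(✓)  -1011(✓)  0-000(✓)  0-001(✓)  0-100(✓)  0-111  00-00(✓)  0000-(✓)  01-00(✓)  01-11  010-1(✓)  0100-(✓)  011-0  0111-  1-000(✓)  1-010(✓)  1-011(✓)  10-00(✓)  100-0(✓)  1001-(✓)  1010-  110-0(✓)  110-1(✓)  1100-(✓)  1101-(✓)
size-2^2 implicants → --000  -0-00  -10-1  -100-  0--00  0-00-  1-0-0  1-01-  110--
Unchecked terms (primes): --000, -0-00, -10-1, -100-, 0--00, 0-00-, 0-111, 01-11, 011-0, 0111-, 1-0-0, 1-01-, 1010-, 110--
Minterm coverage:
  m0 ⊆ --000,-0-00,0--00,0-00-
  m1 ⊆ 0-00- [E]
  m4 ⊆ -0-00,0--00
  m7 ⊆ 0-111 [E]
  m8 ⊆ --000,-100-,0--00,0-00-
  m9 ⊆ -10-1,-100-,0-00-
  m11 ⊆ -10-1,01-11
  m12 ⊆ 0--00,011-0
  m14 ⊆ 011-0,0111-
  m15 ⊆ 0-111,01-11,0111-
  m16 ⊆ --000,-0-00,1-0-0
  m18 ⊆ 1-0-0,1-01-
  m20 ⊆ -0-00,1010-
  m21 ⊆ 1010- [E]
  m24 ⊆ --000,-100-,1-0-0,110--
  m25 ⊆ -10-1,-100-,110--
E = {0-00-, 0-111, 1010-}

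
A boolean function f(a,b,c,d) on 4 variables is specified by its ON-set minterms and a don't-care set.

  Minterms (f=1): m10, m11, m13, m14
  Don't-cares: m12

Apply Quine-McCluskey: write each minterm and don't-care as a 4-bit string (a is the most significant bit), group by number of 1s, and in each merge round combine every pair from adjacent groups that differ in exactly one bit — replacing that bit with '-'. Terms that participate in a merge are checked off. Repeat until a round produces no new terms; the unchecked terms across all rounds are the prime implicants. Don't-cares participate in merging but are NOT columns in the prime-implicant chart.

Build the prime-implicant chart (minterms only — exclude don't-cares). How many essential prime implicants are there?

size-2^0 implicants → 1010(✓)  1011(✓)  1100(✓)  1101(✓)  1110(✓)
size-2^1 implicants → 1-10  101-  11-0  110-
Unchecked terms (primes): 1-10, 101-, 11-0, 110-
Minterm coverage:
  m10 ⊆ 1-10,101-
  m11 ⊆ 101- [E]
  m13 ⊆ 110- [E]
  m14 ⊆ 1-10,11-0
E = {101-, 110-}

2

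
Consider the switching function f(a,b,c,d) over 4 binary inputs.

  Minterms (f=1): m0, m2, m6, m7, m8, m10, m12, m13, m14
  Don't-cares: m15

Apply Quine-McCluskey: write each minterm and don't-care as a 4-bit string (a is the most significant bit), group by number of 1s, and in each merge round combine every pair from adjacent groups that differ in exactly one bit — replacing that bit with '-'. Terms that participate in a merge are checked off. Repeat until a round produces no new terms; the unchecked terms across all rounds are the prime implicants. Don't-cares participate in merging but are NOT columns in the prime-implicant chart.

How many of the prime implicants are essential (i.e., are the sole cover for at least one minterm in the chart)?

3

[col 0] 0000*, 0010*, 0110*, 0111*, 1000*, 1010*, 1100*, 1101*, 1110*, 1111*
[col 1] -000*, -010*, -110*, -111*, 0-10*, 00-0*, 011-*, 1-00*, 1-10*, 10-0*, 11-0*, 11-1*, 110-*, 111-*
[col 2] --10, -0-0, -11-, 1--0, 11--
Prime implicants: --10, -0-0, -11-, 1--0, 11--
PI chart (minterm → PIs covering it):
  0 | -0-0  (sole → essential)
  2 | --10,-0-0
  6 | --10,-11-
  7 | -11-  (sole → essential)
  8 | -0-0,1--0
  10 | --10,-0-0,1--0
  12 | 1--0,11--
  13 | 11--  (sole → essential)
  14 | --10,-11-,1--0,11--
Essential prime implicants: -0-0, -11-, 11--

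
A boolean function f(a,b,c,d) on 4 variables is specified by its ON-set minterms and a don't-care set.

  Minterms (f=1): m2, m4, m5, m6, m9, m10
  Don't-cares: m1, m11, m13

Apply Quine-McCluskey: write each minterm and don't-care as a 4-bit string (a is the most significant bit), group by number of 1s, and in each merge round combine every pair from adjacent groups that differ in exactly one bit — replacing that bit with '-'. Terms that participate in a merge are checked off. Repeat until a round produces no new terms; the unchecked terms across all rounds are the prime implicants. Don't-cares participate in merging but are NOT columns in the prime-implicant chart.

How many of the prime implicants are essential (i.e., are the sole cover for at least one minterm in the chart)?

size-2^0 implicants → 0001(✓)  0010(✓)  0100(✓)  0101(✓)  0110(✓)  1001(✓)  1010(✓)  1011(✓)  1101(✓)
size-2^1 implicants → -001(✓)  -010  -101(✓)  0-01(✓)  0-10  01-0  010-  1-01(✓)  10-1  101-
size-2^2 implicants → --01
Unchecked terms (primes): --01, -010, 0-10, 01-0, 010-, 10-1, 101-
Minterm coverage:
  m2 ⊆ -010,0-10
  m4 ⊆ 01-0,010-
  m5 ⊆ --01,010-
  m6 ⊆ 0-10,01-0
  m9 ⊆ --01,10-1
  m10 ⊆ -010,101-
(no essential prime implicants)

0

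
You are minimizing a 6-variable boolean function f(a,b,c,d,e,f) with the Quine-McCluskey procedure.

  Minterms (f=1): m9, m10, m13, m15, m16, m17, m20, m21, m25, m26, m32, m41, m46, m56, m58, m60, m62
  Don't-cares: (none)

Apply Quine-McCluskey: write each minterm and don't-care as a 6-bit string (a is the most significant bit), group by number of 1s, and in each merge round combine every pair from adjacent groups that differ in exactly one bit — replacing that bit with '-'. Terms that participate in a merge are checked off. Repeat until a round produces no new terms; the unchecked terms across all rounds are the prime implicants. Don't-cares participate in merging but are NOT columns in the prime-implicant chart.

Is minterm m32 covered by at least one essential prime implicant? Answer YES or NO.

YES

size-2^0 implicants → 001001(✓)  001010(✓)  001101(✓)  001111(✓)  010000(✓)  010001(✓)  010100(✓)  010101(✓)  011001(✓)  011010(✓)  100000  101001(✓)  101110(✓)  111000(✓)  111010(✓)  111100(✓)  111110(✓)
size-2^1 implicants → -01001  -11010  0-1001  0-1010  001-01  0011-1  01-001  010-00(✓)  010-01(✓)  01000-(✓)  01010-(✓)  1-1110  111-00(✓)  111-10(✓)  1110-0(✓)  1111-0(✓)
size-2^2 implicants → 010-0-  111--0
Unchecked terms (primes): -01001, -11010, 0-1001, 0-1010, 001-01, 0011-1, 01-001, 010-0-, 1-1110, 100000, 111--0
Minterm coverage:
  m9 ⊆ -01001,0-1001,001-01
  m10 ⊆ 0-1010 [E]
  m13 ⊆ 001-01,0011-1
  m15 ⊆ 0011-1 [E]
  m16 ⊆ 010-0- [E]
  m17 ⊆ 01-001,010-0-
  m20 ⊆ 010-0- [E]
  m21 ⊆ 010-0- [E]
  m25 ⊆ 0-1001,01-001
  m26 ⊆ -11010,0-1010
  m32 ⊆ 100000 [E]
  m41 ⊆ -01001 [E]
  m46 ⊆ 1-1110 [E]
  m56 ⊆ 111--0 [E]
  m58 ⊆ -11010,111--0
  m60 ⊆ 111--0 [E]
  m62 ⊆ 1-1110,111--0
E = {-01001, 0-1010, 0011-1, 010-0-, 1-1110, 100000, 111--0}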